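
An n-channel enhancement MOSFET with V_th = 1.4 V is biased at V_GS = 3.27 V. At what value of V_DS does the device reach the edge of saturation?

V_DS,sat = 1.87 V

The boundary between triode and saturation is V_DS = V_GS − V_th = V_ov.
V_ov = 3.27 − 1.4 = 1.87 V.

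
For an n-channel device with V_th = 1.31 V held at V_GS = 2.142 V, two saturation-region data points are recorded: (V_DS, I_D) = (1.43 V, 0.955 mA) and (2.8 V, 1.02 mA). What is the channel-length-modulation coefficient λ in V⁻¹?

λ = 0.0535 V⁻¹

With V_GS fixed, I_D ∝ (1 + λ V_DS) in saturation, so I_D2/I_D1 = (1 + λ V_DS2)/(1 + λ V_DS1).
1.02/0.955 = 1.068 = (1 + 2.8 λ)/(1 + 1.43 λ).
Solving: λ (I_D1 V_DS2 − I_D2 V_DS1) = I_D2 − I_D1, so λ = (1.02 − 0.955) / (0.955 × 2.8 − 1.02 × 1.43) = 0.065 / 1.22 = 0.0535 V⁻¹.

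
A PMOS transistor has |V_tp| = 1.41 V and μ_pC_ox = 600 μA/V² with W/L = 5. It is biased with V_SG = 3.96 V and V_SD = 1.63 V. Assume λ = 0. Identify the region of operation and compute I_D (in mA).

k_p = μ_pC_ox · (W/L) = 3 mA/V².
V_ov = V_SG − |V_tp| = 3.96 − 1.41 = 2.55 V.
Since V_SD = 1.63 V < V_ov = 2.55 V, the device is in the triode region.
I_D = k_p [V_ov · V_SD − ½ V_SD²] = 3 × [2.55 × 1.63 − 0.5 × 1.63²] = 8.48 mA.

Triode; I_D = 8.48 mA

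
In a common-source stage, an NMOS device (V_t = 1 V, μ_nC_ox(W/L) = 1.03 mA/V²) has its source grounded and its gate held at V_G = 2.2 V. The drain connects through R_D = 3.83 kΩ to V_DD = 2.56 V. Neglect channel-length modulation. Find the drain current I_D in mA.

V_GS = V_G = 2.2 V, so V_ov = 2.2 − 1 = 1.2 V.
Assume saturation: I_D = ½ k_n V_ov² = 0.5 × 1.03 × 1.2² = 0.742 mA, giving V_DS = V_DD − I_D R_D = 2.56 − 0.742 × 3.83 = -0.28 V.
But -0.28 V < V_ov = 1.2 V, so the device is actually in triode.
In triode I_D = k_n[V_ov V_DS − ½ V_DS²] and I_D = (V_DD − V_DS)/R_D. Equating: 1.97 V_DS² − 5.734 V_DS + 2.56 = 0, giving V_DS = 0.551 V (the root below V_ov).
I_D = (2.56 − 0.551) / 3.83 = 0.525 mA.

I_D = 0.525 mA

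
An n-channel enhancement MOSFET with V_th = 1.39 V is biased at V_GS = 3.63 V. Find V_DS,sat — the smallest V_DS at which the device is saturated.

V_DS,sat = 2.24 V

The boundary between triode and saturation is V_DS = V_GS − V_th = V_ov.
V_ov = 3.63 − 1.39 = 2.24 V.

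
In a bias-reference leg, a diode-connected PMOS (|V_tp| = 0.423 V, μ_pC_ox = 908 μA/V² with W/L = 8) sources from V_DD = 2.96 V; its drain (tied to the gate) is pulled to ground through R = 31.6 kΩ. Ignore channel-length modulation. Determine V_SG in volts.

V_SG = 0.567 V

With gate tied to drain, V_SG = V_SD ≥ V_SG − |V_tp|, so the device is in saturation.
k_p = μ_pC_ox · (W/L) = 7.264 mA/V².
KCL at the drain: ½ k_p (V_SG − |V_tp|)² = (V_DD − V_SG)/R.
Let x = V_SG − 0.423. Then 115 x² + x − 2.537 = 0, giving x = 0.144 V (positive root), so V_SG = 0.567 V.
I_D = (V_DD − V_SG)/R = (2.96 − 0.567) / 31.6 = 0.0757 mA.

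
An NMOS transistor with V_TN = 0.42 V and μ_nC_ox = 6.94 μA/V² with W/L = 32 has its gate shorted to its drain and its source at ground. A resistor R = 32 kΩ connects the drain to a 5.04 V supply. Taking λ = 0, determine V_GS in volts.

V_GS = 1.43 V

With gate tied to drain, V_GS = V_DS ≥ V_GS − V_TN, so the device is in saturation.
k_n = μ_nC_ox · (W/L) = 0.2221 mA/V².
KCL at the drain: ½ k_n (V_GS − V_TN)² = (V_DD − V_GS)/R.
Let x = V_GS − 0.42. Then 3.55 x² + x − 4.62 = 0, giving x = 1.01 V (positive root), so V_GS = 1.43 V.
I_D = (V_DD − V_GS)/R = (5.04 − 1.43) / 32 = 0.113 mA.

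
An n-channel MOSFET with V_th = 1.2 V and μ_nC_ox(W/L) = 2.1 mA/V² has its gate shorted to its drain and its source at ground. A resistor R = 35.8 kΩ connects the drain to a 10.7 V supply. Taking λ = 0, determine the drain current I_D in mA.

I_D = 0.252 mA

With gate tied to drain, V_GS = V_DS ≥ V_GS − V_th, so the device is in saturation.
KCL at the drain: ½ k_n (V_GS − V_th)² = (V_DD − V_GS)/R.
Let x = V_GS − 1.2. Then 37.6 x² + x − 9.5 = 0, giving x = 0.49 V (positive root), so V_GS = 1.69 V.
I_D = (V_DD − V_GS)/R = (10.7 − 1.69) / 35.8 = 0.252 mA.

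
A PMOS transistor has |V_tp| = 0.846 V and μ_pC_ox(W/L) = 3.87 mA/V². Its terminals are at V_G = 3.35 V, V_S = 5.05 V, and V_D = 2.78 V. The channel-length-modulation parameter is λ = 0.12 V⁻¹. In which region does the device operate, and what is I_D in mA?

V_SG = V_S − V_G = 5.05 − 3.35 = 1.7 V; V_SD = V_S − V_D = 5.05 − 2.78 = 2.27 V.
V_ov = V_SG − |V_tp| = 1.7 − 0.846 = 0.854 V.
Since V_SD = 2.27 V ≥ V_ov = 0.854 V, the device is in saturation.
I_D = ½ k_p V_ov² (1 + λ V_SD) = 0.5 × 3.87 × 0.854² × (1 + 0.12 × 2.27) = 1.8 mA.

Saturation; I_D = 1.80 mA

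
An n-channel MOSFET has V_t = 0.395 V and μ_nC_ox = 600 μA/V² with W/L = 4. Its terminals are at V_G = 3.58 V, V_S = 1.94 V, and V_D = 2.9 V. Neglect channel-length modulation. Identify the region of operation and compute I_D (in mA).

Triode; I_D = 1.76 mA

V_GS = V_G − V_S = 3.58 − 1.94 = 1.64 V; V_DS = V_D − V_S = 2.9 − 1.94 = 0.96 V.
k_n = μ_nC_ox · (W/L) = 2.4 mA/V².
V_ov = V_GS − V_t = 1.64 − 0.395 = 1.25 V.
Since V_DS = 0.96 V < V_ov = 1.25 V, the device is in the triode region.
I_D = k_n [V_ov · V_DS − ½ V_DS²] = 2.4 × [1.25 × 0.96 − 0.5 × 0.96²] = 1.76 mA.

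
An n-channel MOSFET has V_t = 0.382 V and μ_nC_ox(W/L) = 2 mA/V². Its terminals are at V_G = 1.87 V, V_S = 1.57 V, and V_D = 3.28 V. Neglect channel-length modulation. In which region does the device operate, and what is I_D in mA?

V_GS = V_G − V_S = 1.87 − 1.57 = 0.3 V; V_DS = V_D − V_S = 3.28 − 1.57 = 1.71 V.
V_GS = 0.3 V < V_t = 0.382 V, so the transistor is in cutoff.

Cutoff; I_D = 0 mA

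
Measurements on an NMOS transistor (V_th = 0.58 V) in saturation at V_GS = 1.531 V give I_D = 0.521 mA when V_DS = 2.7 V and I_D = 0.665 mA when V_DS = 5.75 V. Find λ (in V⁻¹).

λ = 0.120 V⁻¹

With V_GS fixed, I_D ∝ (1 + λ V_DS) in saturation, so I_D2/I_D1 = (1 + λ V_DS2)/(1 + λ V_DS1).
0.665/0.521 = 1.276 = (1 + 5.75 λ)/(1 + 2.7 λ).
Solving: λ (I_D1 V_DS2 − I_D2 V_DS1) = I_D2 − I_D1, so λ = (0.665 − 0.521) / (0.521 × 5.75 − 0.665 × 2.7) = 0.144 / 1.2 = 0.12 V⁻¹.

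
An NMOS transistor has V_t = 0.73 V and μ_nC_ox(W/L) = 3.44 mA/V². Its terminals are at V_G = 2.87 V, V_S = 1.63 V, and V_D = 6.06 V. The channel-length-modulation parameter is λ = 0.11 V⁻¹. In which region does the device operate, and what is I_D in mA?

Saturation; I_D = 0.665 mA

V_GS = V_G − V_S = 2.87 − 1.63 = 1.24 V; V_DS = V_D − V_S = 6.06 − 1.63 = 4.43 V.
V_ov = V_GS − V_t = 1.24 − 0.73 = 0.51 V.
Since V_DS = 4.43 V ≥ V_ov = 0.51 V, the device is in saturation.
I_D = ½ k_n V_ov² (1 + λ V_DS) = 0.5 × 3.44 × 0.51² × (1 + 0.11 × 4.43) = 0.665 mA.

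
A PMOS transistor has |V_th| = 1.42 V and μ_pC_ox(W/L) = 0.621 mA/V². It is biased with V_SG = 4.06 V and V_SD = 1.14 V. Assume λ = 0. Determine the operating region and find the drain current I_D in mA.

V_ov = V_SG − |V_th| = 4.06 − 1.42 = 2.64 V.
Since V_SD = 1.14 V < V_ov = 2.64 V, the device is in the triode region.
I_D = k_p [V_ov · V_SD − ½ V_SD²] = 0.621 × [2.64 × 1.14 − 0.5 × 1.14²] = 1.47 mA.

Triode; I_D = 1.47 mA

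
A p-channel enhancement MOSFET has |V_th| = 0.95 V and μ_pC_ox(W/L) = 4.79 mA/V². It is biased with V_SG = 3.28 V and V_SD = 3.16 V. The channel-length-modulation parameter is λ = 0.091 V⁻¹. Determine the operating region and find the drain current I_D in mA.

Saturation; I_D = 16.7 mA

V_ov = V_SG − |V_th| = 3.28 − 0.95 = 2.33 V.
Since V_SD = 3.16 V ≥ V_ov = 2.33 V, the device is in saturation.
I_D = ½ k_p V_ov² (1 + λ V_SD) = 0.5 × 4.79 × 2.33² × (1 + 0.091 × 3.16) = 16.7 mA.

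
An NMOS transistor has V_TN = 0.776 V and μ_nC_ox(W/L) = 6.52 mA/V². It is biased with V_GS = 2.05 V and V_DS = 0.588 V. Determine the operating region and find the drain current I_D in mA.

V_ov = V_GS − V_TN = 2.05 − 0.776 = 1.27 V.
Since V_DS = 0.588 V < V_ov = 1.27 V, the device is in the triode region.
I_D = k_n [V_ov · V_DS − ½ V_DS²] = 6.52 × [1.27 × 0.588 − 0.5 × 0.588²] = 3.76 mA.

Triode; I_D = 3.76 mA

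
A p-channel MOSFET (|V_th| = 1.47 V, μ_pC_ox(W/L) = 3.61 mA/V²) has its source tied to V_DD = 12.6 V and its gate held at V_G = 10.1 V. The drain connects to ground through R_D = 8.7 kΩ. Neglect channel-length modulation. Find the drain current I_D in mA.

V_SG = V_DD − V_G = 12.6 − 10.1 = 2.5 V, so V_ov = 2.5 − 1.47 = 1.03 V.
Assume saturation: I_D = ½ k_p V_ov² = 0.5 × 3.61 × 1.03² = 1.91 mA, giving V_SD = V_DD − I_D R_D = 12.6 − 1.91 × 8.7 = -4.06 V.
But -4.06 V < V_ov = 1.03 V, so the device is actually in triode.
In triode I_D = k_p[V_ov V_SD − ½ V_SD²] and I_D = (V_DD − V_SD)/R_D. Equating: 15.7 V_SD² − 33.35 V_SD + 12.6 = 0, giving V_SD = 0.492 V (the root below V_ov).
I_D = (12.6 − 0.492) / 8.7 = 1.39 mA.

I_D = 1.39 mA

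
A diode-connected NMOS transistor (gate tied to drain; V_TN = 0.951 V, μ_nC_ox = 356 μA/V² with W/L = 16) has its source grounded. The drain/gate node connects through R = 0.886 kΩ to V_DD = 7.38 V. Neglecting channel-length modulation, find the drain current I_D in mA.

I_D = 5.66 mA

With gate tied to drain, V_GS = V_DS ≥ V_GS − V_TN, so the device is in saturation.
k_n = μ_nC_ox · (W/L) = 5.696 mA/V².
KCL at the drain: ½ k_n (V_GS − V_TN)² = (V_DD − V_GS)/R.
Let x = V_GS − 0.951. Then 2.52 x² + x − 6.429 = 0, giving x = 1.41 V (positive root), so V_GS = 2.36 V.
I_D = (V_DD − V_GS)/R = (7.38 − 2.36) / 0.886 = 5.66 mA.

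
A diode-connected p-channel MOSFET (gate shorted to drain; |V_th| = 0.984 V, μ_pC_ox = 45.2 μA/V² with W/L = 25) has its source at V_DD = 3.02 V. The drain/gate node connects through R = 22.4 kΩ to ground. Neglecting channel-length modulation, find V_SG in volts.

V_SG = 1.35 V

With gate tied to drain, V_SG = V_SD ≥ V_SG − |V_th|, so the device is in saturation.
k_p = μ_pC_ox · (W/L) = 1.13 mA/V².
KCL at the drain: ½ k_p (V_SG − |V_th|)² = (V_DD − V_SG)/R.
Let x = V_SG − 0.984. Then 12.7 x² + x − 2.036 = 0, giving x = 0.364 V (positive root), so V_SG = 1.35 V.
I_D = (V_DD − V_SG)/R = (3.02 − 1.35) / 22.4 = 0.0747 mA.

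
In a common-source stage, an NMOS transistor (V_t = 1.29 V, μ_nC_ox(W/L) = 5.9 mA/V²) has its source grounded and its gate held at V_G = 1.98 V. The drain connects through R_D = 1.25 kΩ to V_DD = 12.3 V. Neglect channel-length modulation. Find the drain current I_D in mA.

V_GS = V_G = 1.98 V, so V_ov = 1.98 − 1.29 = 0.69 V.
Assume saturation: I_D = ½ k_n V_ov² = 0.5 × 5.9 × 0.69² = 1.4 mA, giving V_DS = V_DD − I_D R_D = 12.3 − 1.4 × 1.25 = 10.5 V.
V_DS = 10.5 V ≥ V_ov = 0.69 V, confirming saturation.

I_D = 1.40 mA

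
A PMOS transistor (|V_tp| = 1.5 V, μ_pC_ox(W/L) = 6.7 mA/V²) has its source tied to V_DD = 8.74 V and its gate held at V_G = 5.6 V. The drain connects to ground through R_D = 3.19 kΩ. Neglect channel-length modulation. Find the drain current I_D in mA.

I_D = 2.66 mA

V_SG = V_DD − V_G = 8.74 − 5.6 = 3.14 V, so V_ov = 3.14 − 1.5 = 1.64 V.
Assume saturation: I_D = ½ k_p V_ov² = 0.5 × 6.7 × 1.64² = 9.01 mA, giving V_SD = V_DD − I_D R_D = 8.74 − 9.01 × 3.19 = -20 V.
But -20 V < V_ov = 1.64 V, so the device is actually in triode.
In triode I_D = k_p[V_ov V_SD − ½ V_SD²] and I_D = (V_DD − V_SD)/R_D. Equating: 10.7 V_SD² − 36.05 V_SD + 8.74 = 0, giving V_SD = 0.263 V (the root below V_ov).
I_D = (8.74 − 0.263) / 3.19 = 2.66 mA.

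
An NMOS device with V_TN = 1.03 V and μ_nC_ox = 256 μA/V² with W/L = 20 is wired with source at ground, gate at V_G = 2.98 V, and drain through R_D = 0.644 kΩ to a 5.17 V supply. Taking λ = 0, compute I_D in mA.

I_D = 6.69 mA

V_GS = V_G = 2.98 V, so V_ov = 2.98 − 1.03 = 1.95 V.
k_n = μ_nC_ox · (W/L) = 5.12 mA/V².
Assume saturation: I_D = ½ k_n V_ov² = 0.5 × 5.12 × 1.95² = 9.73 mA, giving V_DS = V_DD − I_D R_D = 5.17 − 9.73 × 0.644 = -1.1 V.
But -1.1 V < V_ov = 1.95 V, so the device is actually in triode.
In triode I_D = k_n[V_ov V_DS − ½ V_DS²] and I_D = (V_DD − V_DS)/R_D. Equating: 1.65 V_DS² − 7.43 V_DS + 5.17 = 0, giving V_DS = 0.86 V (the root below V_ov).
I_D = (5.17 − 0.86) / 0.644 = 6.69 mA.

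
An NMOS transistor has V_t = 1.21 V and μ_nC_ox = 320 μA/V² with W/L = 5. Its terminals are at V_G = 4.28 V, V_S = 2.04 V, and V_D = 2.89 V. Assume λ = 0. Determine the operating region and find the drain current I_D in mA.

Triode; I_D = 0.823 mA

V_GS = V_G − V_S = 4.28 − 2.04 = 2.24 V; V_DS = V_D − V_S = 2.89 − 2.04 = 0.85 V.
k_n = μ_nC_ox · (W/L) = 1.6 mA/V².
V_ov = V_GS − V_t = 2.24 − 1.21 = 1.03 V.
Since V_DS = 0.85 V < V_ov = 1.03 V, the device is in the triode region.
I_D = k_n [V_ov · V_DS − ½ V_DS²] = 1.6 × [1.03 × 0.85 − 0.5 × 0.85²] = 0.823 mA.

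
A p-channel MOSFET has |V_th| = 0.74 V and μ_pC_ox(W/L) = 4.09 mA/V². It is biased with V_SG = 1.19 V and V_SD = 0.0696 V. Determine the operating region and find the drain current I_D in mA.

Triode; I_D = 0.118 mA

V_ov = V_SG − |V_th| = 1.19 − 0.74 = 0.45 V.
Since V_SD = 0.0696 V < V_ov = 0.45 V, the device is in the triode region.
I_D = k_p [V_ov · V_SD − ½ V_SD²] = 4.09 × [0.45 × 0.0696 − 0.5 × 0.0696²] = 0.118 mA.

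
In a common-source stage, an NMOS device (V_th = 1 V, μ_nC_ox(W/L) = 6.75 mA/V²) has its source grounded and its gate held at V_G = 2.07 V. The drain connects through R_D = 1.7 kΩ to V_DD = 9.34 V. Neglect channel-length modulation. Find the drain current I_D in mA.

V_GS = V_G = 2.07 V, so V_ov = 2.07 − 1 = 1.07 V.
Assume saturation: I_D = ½ k_n V_ov² = 0.5 × 6.75 × 1.07² = 3.86 mA, giving V_DS = V_DD − I_D R_D = 9.34 − 3.86 × 1.7 = 2.77 V.
V_DS = 2.77 V ≥ V_ov = 1.07 V, confirming saturation.

I_D = 3.86 mA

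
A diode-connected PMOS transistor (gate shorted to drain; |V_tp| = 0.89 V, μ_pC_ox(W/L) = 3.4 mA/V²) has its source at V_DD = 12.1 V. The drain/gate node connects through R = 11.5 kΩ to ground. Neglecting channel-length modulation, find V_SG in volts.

With gate tied to drain, V_SG = V_SD ≥ V_SG − |V_tp|, so the device is in saturation.
KCL at the drain: ½ k_p (V_SG − |V_tp|)² = (V_DD − V_SG)/R.
Let x = V_SG − 0.89. Then 19.6 x² + x − 11.21 = 0, giving x = 0.732 V (positive root), so V_SG = 1.62 V.
I_D = (V_DD − V_SG)/R = (12.1 − 1.62) / 11.5 = 0.911 mA.

V_SG = 1.62 V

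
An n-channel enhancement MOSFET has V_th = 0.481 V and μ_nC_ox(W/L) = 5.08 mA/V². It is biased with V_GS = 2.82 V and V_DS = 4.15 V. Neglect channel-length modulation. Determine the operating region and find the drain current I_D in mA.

Saturation; I_D = 13.9 mA

V_ov = V_GS − V_th = 2.82 − 0.481 = 2.34 V.
Since V_DS = 4.15 V ≥ V_ov = 2.34 V, the device is in saturation.
I_D = ½ k_n V_ov² = 0.5 × 5.08 × 2.34² = 13.9 mA.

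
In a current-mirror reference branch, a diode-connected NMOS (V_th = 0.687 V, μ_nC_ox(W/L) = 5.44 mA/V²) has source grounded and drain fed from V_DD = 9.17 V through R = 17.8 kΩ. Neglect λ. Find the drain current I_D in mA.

I_D = 0.454 mA

With gate tied to drain, V_GS = V_DS ≥ V_GS − V_th, so the device is in saturation.
KCL at the drain: ½ k_n (V_GS − V_th)² = (V_DD − V_GS)/R.
Let x = V_GS − 0.687. Then 48.4 x² + x − 8.483 = 0, giving x = 0.408 V (positive root), so V_GS = 1.1 V.
I_D = (V_DD − V_GS)/R = (9.17 − 1.1) / 17.8 = 0.454 mA.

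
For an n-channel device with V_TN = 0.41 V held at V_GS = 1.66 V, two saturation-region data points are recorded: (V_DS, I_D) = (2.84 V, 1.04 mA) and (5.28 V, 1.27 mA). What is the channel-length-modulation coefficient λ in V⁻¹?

With V_GS fixed, I_D ∝ (1 + λ V_DS) in saturation, so I_D2/I_D1 = (1 + λ V_DS2)/(1 + λ V_DS1).
1.27/1.04 = 1.221 = (1 + 5.28 λ)/(1 + 2.84 λ).
Solving: λ (I_D1 V_DS2 − I_D2 V_DS1) = I_D2 − I_D1, so λ = (1.27 − 1.04) / (1.04 × 5.28 − 1.27 × 2.84) = 0.23 / 1.88 = 0.122 V⁻¹.

λ = 0.122 V⁻¹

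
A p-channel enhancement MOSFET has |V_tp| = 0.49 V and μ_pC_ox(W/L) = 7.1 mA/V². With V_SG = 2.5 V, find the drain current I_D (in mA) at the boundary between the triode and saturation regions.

I_D = 14.3 mA

At the boundary V_SD = V_ov = V_SG − |V_tp| = 2.5 − 0.49 = 2.01 V.
I_D = ½ k_p V_ov² = 0.5 × 7.1 × 2.01² = 14.3 mA.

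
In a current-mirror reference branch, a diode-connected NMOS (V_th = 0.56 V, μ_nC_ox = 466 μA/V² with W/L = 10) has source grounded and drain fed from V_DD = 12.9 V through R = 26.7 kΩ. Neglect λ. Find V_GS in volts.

V_GS = 0.997 V

With gate tied to drain, V_GS = V_DS ≥ V_GS − V_th, so the device is in saturation.
k_n = μ_nC_ox · (W/L) = 4.66 mA/V².
KCL at the drain: ½ k_n (V_GS − V_th)² = (V_DD − V_GS)/R.
Let x = V_GS − 0.56. Then 62.2 x² + x − 12.34 = 0, giving x = 0.437 V (positive root), so V_GS = 0.997 V.
I_D = (V_DD − V_GS)/R = (12.9 − 0.997) / 26.7 = 0.446 mA.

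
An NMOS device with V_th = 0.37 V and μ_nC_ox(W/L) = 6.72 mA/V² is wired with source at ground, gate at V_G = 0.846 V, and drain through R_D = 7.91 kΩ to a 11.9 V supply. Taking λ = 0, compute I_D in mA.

I_D = 0.761 mA

V_GS = V_G = 0.846 V, so V_ov = 0.846 − 0.37 = 0.476 V.
Assume saturation: I_D = ½ k_n V_ov² = 0.5 × 6.72 × 0.476² = 0.761 mA, giving V_DS = V_DD − I_D R_D = 11.9 − 0.761 × 7.91 = 5.88 V.
V_DS = 5.88 V ≥ V_ov = 0.476 V, confirming saturation.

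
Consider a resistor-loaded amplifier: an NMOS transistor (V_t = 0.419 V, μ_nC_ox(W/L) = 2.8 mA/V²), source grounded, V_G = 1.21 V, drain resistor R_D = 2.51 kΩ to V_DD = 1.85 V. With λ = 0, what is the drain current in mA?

V_GS = V_G = 1.21 V, so V_ov = 1.21 − 0.419 = 0.791 V.
Assume saturation: I_D = ½ k_n V_ov² = 0.5 × 2.8 × 0.791² = 0.876 mA, giving V_DS = V_DD − I_D R_D = 1.85 − 0.876 × 2.51 = -0.349 V.
But -0.349 V < V_ov = 0.791 V, so the device is actually in triode.
In triode I_D = k_n[V_ov V_DS − ½ V_DS²] and I_D = (V_DD − V_DS)/R_D. Equating: 3.51 V_DS² − 6.559 V_DS + 1.85 = 0, giving V_DS = 0.346 V (the root below V_ov).
I_D = (1.85 − 0.346) / 2.51 = 0.599 mA.

I_D = 0.599 mA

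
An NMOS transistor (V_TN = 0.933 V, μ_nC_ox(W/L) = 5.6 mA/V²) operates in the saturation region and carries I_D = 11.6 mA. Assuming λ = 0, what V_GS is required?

In saturation I_D = ½ k_n (V_GS − V_TN)², so V_GS − V_TN = √(2 I_D / k_n) = √(2 × 11.6 / 5.6) = 2.04 V.
V_GS = 0.933 + 2.04 = 2.97 V.

V_GS = 2.97 V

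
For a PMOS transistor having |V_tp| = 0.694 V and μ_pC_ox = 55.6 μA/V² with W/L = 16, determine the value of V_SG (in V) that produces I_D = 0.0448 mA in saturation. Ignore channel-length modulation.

V_SG = 1.01 V

k_p = μ_pC_ox · (W/L) = 0.8896 mA/V².
In saturation I_D = ½ k_p (V_SG − |V_tp|)², so V_SG − |V_tp| = √(2 I_D / k_p) = √(2 × 0.0448 / 0.8896) = 0.317 V.
V_SG = 0.694 + 0.317 = 1.01 V.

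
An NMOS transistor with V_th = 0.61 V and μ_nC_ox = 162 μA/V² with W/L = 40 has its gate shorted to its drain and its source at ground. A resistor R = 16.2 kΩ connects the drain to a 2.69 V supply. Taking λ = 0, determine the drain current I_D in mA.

With gate tied to drain, V_GS = V_DS ≥ V_GS − V_th, so the device is in saturation.
k_n = μ_nC_ox · (W/L) = 6.48 mA/V².
KCL at the drain: ½ k_n (V_GS − V_th)² = (V_DD − V_GS)/R.
Let x = V_GS − 0.61. Then 52.5 x² + x − 2.08 = 0, giving x = 0.19 V (positive root), so V_GS = 0.8 V.
I_D = (V_DD − V_GS)/R = (2.69 − 0.8) / 16.2 = 0.117 mA.

I_D = 0.117 mA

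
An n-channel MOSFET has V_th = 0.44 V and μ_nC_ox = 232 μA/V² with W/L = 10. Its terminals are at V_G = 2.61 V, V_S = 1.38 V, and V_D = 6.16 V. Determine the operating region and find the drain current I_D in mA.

Saturation; I_D = 0.724 mA

V_GS = V_G − V_S = 2.61 − 1.38 = 1.23 V; V_DS = V_D − V_S = 6.16 − 1.38 = 4.78 V.
k_n = μ_nC_ox · (W/L) = 2.32 mA/V².
V_ov = V_GS − V_th = 1.23 − 0.44 = 0.79 V.
Since V_DS = 4.78 V ≥ V_ov = 0.79 V, the device is in saturation.
I_D = ½ k_n V_ov² = 0.5 × 2.32 × 0.79² = 0.724 mA.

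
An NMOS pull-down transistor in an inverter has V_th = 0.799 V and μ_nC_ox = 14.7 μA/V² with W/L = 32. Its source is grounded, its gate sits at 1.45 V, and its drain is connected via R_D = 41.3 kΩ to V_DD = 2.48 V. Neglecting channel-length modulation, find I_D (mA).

I_D = 0.0549 mA

V_GS = V_G = 1.45 V, so V_ov = 1.45 − 0.799 = 0.651 V.
k_n = μ_nC_ox · (W/L) = 0.4704 mA/V².
Assume saturation: I_D = ½ k_n V_ov² = 0.5 × 0.4704 × 0.651² = 0.0997 mA, giving V_DS = V_DD − I_D R_D = 2.48 − 0.0997 × 41.3 = -1.64 V.
But -1.64 V < V_ov = 0.651 V, so the device is actually in triode.
In triode I_D = k_n[V_ov V_DS − ½ V_DS²] and I_D = (V_DD − V_DS)/R_D. Equating: 9.71 V_DS² − 13.65 V_DS + 2.48 = 0, giving V_DS = 0.214 V (the root below V_ov).
I_D = (2.48 − 0.214) / 41.3 = 0.0549 mA.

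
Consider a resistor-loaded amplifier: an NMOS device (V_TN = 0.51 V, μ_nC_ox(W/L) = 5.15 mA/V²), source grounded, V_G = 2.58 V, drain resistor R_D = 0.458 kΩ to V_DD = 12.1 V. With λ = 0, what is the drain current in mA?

I_D = 11.0 mA

V_GS = V_G = 2.58 V, so V_ov = 2.58 − 0.51 = 2.07 V.
Assume saturation: I_D = ½ k_n V_ov² = 0.5 × 5.15 × 2.07² = 11 mA, giving V_DS = V_DD − I_D R_D = 12.1 − 11 × 0.458 = 7.05 V.
V_DS = 7.05 V ≥ V_ov = 2.07 V, confirming saturation.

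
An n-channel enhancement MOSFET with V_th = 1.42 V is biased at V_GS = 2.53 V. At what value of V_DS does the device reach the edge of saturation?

V_DS,sat = 1.11 V

The boundary between triode and saturation is V_DS = V_GS − V_th = V_ov.
V_ov = 2.53 − 1.42 = 1.11 V.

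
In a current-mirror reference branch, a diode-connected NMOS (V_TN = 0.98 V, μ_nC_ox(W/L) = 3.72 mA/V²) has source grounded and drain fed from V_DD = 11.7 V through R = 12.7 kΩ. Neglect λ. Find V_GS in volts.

V_GS = 1.63 V

With gate tied to drain, V_GS = V_DS ≥ V_GS − V_TN, so the device is in saturation.
KCL at the drain: ½ k_n (V_GS − V_TN)² = (V_DD − V_GS)/R.
Let x = V_GS − 0.98. Then 23.6 x² + x − 10.72 = 0, giving x = 0.653 V (positive root), so V_GS = 1.63 V.
I_D = (V_DD − V_GS)/R = (11.7 − 1.63) / 12.7 = 0.793 mA.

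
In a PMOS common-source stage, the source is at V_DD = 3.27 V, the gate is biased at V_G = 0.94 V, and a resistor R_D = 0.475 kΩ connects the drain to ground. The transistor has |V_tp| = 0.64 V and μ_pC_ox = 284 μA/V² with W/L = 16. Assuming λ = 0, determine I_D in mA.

I_D = 5.02 mA

V_SG = V_DD − V_G = 3.27 − 0.94 = 2.33 V, so V_ov = 2.33 − 0.64 = 1.69 V.
k_p = μ_pC_ox · (W/L) = 4.544 mA/V².
Assume saturation: I_D = ½ k_p V_ov² = 0.5 × 4.544 × 1.69² = 6.49 mA, giving V_SD = V_DD − I_D R_D = 3.27 − 6.49 × 0.475 = 0.188 V.
But 0.188 V < V_ov = 1.69 V, so the device is actually in triode.
In triode I_D = k_p[V_ov V_SD − ½ V_SD²] and I_D = (V_DD − V_SD)/R_D. Equating: 1.08 V_SD² − 4.648 V_SD + 3.27 = 0, giving V_SD = 0.886 V (the root below V_ov).
I_D = (3.27 − 0.886) / 0.475 = 5.02 mA.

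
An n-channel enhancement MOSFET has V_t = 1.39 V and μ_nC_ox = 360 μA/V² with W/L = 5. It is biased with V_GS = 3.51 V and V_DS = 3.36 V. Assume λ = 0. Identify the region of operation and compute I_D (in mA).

k_n = μ_nC_ox · (W/L) = 1.8 mA/V².
V_ov = V_GS − V_t = 3.51 − 1.39 = 2.12 V.
Since V_DS = 3.36 V ≥ V_ov = 2.12 V, the device is in saturation.
I_D = ½ k_n V_ov² = 0.5 × 1.8 × 2.12² = 4.04 mA.

Saturation; I_D = 4.04 mA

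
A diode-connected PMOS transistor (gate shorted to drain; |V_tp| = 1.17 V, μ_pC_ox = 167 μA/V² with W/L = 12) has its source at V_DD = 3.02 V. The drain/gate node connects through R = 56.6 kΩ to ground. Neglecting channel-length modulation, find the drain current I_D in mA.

With gate tied to drain, V_SG = V_SD ≥ V_SG − |V_tp|, so the device is in saturation.
k_p = μ_pC_ox · (W/L) = 2.004 mA/V².
KCL at the drain: ½ k_p (V_SG − |V_tp|)² = (V_DD − V_SG)/R.
Let x = V_SG − 1.17. Then 56.7 x² + x − 1.85 = 0, giving x = 0.172 V (positive root), so V_SG = 1.34 V.
I_D = (V_DD − V_SG)/R = (3.02 − 1.34) / 56.6 = 0.0296 mA.

I_D = 0.0296 mA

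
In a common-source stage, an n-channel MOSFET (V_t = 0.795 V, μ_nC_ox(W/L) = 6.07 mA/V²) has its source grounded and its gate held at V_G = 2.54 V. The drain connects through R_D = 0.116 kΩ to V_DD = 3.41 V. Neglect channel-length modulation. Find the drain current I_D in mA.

I_D = 9.24 mA

V_GS = V_G = 2.54 V, so V_ov = 2.54 − 0.795 = 1.75 V.
Assume saturation: I_D = ½ k_n V_ov² = 0.5 × 6.07 × 1.75² = 9.24 mA, giving V_DS = V_DD − I_D R_D = 3.41 − 9.24 × 0.116 = 2.34 V.
V_DS = 2.34 V ≥ V_ov = 1.75 V, confirming saturation.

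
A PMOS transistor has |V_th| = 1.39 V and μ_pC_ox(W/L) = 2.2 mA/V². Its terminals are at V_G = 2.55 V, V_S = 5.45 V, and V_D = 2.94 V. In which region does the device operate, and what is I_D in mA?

V_SG = V_S − V_G = 5.45 − 2.55 = 2.9 V; V_SD = V_S − V_D = 5.45 − 2.94 = 2.51 V.
V_ov = V_SG − |V_th| = 2.9 − 1.39 = 1.51 V.
Since V_SD = 2.51 V ≥ V_ov = 1.51 V, the device is in saturation.
I_D = ½ k_p V_ov² = 0.5 × 2.2 × 1.51² = 2.51 mA.

Saturation; I_D = 2.51 mA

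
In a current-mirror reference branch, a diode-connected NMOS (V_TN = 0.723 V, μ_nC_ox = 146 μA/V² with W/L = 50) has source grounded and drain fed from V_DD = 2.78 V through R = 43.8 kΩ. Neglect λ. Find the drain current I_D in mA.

With gate tied to drain, V_GS = V_DS ≥ V_GS − V_TN, so the device is in saturation.
k_n = μ_nC_ox · (W/L) = 7.3 mA/V².
KCL at the drain: ½ k_n (V_GS − V_TN)² = (V_DD − V_GS)/R.
Let x = V_GS − 0.723. Then 160 x² + x − 2.057 = 0, giving x = 0.11 V (positive root), so V_GS = 0.833 V.
I_D = (V_DD − V_GS)/R = (2.78 − 0.833) / 43.8 = 0.0444 mA.

I_D = 0.0444 mA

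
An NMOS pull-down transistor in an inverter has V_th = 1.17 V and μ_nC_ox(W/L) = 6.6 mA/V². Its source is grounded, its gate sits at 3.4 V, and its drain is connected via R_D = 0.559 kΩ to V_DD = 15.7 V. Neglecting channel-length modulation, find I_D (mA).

V_GS = V_G = 3.4 V, so V_ov = 3.4 − 1.17 = 2.23 V.
Assume saturation: I_D = ½ k_n V_ov² = 0.5 × 6.6 × 2.23² = 16.4 mA, giving V_DS = V_DD − I_D R_D = 15.7 − 16.4 × 0.559 = 6.53 V.
V_DS = 6.53 V ≥ V_ov = 2.23 V, confirming saturation.

I_D = 16.4 mA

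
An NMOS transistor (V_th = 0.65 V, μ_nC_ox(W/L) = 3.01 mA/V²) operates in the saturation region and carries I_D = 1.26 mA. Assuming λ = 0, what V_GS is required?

V_GS = 1.56 V

In saturation I_D = ½ k_n (V_GS − V_th)², so V_GS − V_th = √(2 I_D / k_n) = √(2 × 1.26 / 3.01) = 0.915 V.
V_GS = 0.65 + 0.915 = 1.56 V.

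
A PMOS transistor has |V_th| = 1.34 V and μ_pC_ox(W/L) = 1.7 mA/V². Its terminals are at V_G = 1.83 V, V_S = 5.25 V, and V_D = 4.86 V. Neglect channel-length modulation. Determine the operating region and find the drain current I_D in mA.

Triode; I_D = 1.25 mA

V_SG = V_S − V_G = 5.25 − 1.83 = 3.42 V; V_SD = V_S − V_D = 5.25 − 4.86 = 0.39 V.
V_ov = V_SG − |V_th| = 3.42 − 1.34 = 2.08 V.
Since V_SD = 0.39 V < V_ov = 2.08 V, the device is in the triode region.
I_D = k_p [V_ov · V_SD − ½ V_SD²] = 1.7 × [2.08 × 0.39 − 0.5 × 0.39²] = 1.25 mA.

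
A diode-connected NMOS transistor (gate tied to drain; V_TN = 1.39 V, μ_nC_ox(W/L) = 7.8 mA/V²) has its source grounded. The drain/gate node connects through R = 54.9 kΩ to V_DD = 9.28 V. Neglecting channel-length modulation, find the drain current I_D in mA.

I_D = 0.140 mA

With gate tied to drain, V_GS = V_DS ≥ V_GS − V_TN, so the device is in saturation.
KCL at the drain: ½ k_n (V_GS − V_TN)² = (V_DD − V_GS)/R.
Let x = V_GS − 1.39. Then 214 x² + x − 7.89 = 0, giving x = 0.19 V (positive root), so V_GS = 1.58 V.
I_D = (V_DD − V_GS)/R = (9.28 − 1.58) / 54.9 = 0.14 mA.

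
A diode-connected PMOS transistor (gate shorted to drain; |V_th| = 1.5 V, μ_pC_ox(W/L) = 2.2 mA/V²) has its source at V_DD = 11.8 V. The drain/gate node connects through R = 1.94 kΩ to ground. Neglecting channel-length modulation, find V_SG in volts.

V_SG = 3.48 V

With gate tied to drain, V_SG = V_SD ≥ V_SG − |V_th|, so the device is in saturation.
KCL at the drain: ½ k_p (V_SG − |V_th|)² = (V_DD − V_SG)/R.
Let x = V_SG − 1.5. Then 2.13 x² + x − 10.3 = 0, giving x = 1.98 V (positive root), so V_SG = 3.48 V.
I_D = (V_DD − V_SG)/R = (11.8 − 3.48) / 1.94 = 4.29 mA.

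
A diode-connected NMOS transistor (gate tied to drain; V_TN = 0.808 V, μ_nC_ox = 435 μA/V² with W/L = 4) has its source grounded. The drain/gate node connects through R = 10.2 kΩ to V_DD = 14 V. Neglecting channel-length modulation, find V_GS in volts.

V_GS = 1.97 V

With gate tied to drain, V_GS = V_DS ≥ V_GS − V_TN, so the device is in saturation.
k_n = μ_nC_ox · (W/L) = 1.74 mA/V².
KCL at the drain: ½ k_n (V_GS − V_TN)² = (V_DD − V_GS)/R.
Let x = V_GS − 0.808. Then 8.87 x² + x − 13.19 = 0, giving x = 1.16 V (positive root), so V_GS = 1.97 V.
I_D = (V_DD − V_GS)/R = (14 − 1.97) / 10.2 = 1.18 mA.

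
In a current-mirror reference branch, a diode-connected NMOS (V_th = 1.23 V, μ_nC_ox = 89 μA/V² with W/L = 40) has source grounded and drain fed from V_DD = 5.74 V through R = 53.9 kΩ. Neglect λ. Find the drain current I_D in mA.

With gate tied to drain, V_GS = V_DS ≥ V_GS − V_th, so the device is in saturation.
k_n = μ_nC_ox · (W/L) = 3.56 mA/V².
KCL at the drain: ½ k_n (V_GS − V_th)² = (V_DD − V_GS)/R.
Let x = V_GS − 1.23. Then 95.9 x² + x − 4.51 = 0, giving x = 0.212 V (positive root), so V_GS = 1.44 V.
I_D = (V_DD − V_GS)/R = (5.74 − 1.44) / 53.9 = 0.0797 mA.

I_D = 0.0797 mA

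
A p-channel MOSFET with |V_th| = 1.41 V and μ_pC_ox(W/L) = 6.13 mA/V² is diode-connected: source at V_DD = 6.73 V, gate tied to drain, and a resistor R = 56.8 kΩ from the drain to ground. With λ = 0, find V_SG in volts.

V_SG = 1.58 V

With gate tied to drain, V_SG = V_SD ≥ V_SG − |V_th|, so the device is in saturation.
KCL at the drain: ½ k_p (V_SG − |V_th|)² = (V_DD − V_SG)/R.
Let x = V_SG − 1.41. Then 174 x² + x − 5.32 = 0, giving x = 0.172 V (positive root), so V_SG = 1.58 V.
I_D = (V_DD − V_SG)/R = (6.73 − 1.58) / 56.8 = 0.0906 mA.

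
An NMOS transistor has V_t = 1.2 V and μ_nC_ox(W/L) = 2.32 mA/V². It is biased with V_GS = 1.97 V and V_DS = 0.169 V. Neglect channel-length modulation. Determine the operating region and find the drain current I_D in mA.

Triode; I_D = 0.269 mA

V_ov = V_GS − V_t = 1.97 − 1.2 = 0.77 V.
Since V_DS = 0.169 V < V_ov = 0.77 V, the device is in the triode region.
I_D = k_n [V_ov · V_DS − ½ V_DS²] = 2.32 × [0.77 × 0.169 − 0.5 × 0.169²] = 0.269 mA.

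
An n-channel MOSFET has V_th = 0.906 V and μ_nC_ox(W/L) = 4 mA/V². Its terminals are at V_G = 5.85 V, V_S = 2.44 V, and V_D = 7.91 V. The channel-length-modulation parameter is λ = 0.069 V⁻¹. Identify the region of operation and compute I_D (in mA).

Saturation; I_D = 17.3 mA

V_GS = V_G − V_S = 5.85 − 2.44 = 3.41 V; V_DS = V_D − V_S = 7.91 − 2.44 = 5.47 V.
V_ov = V_GS − V_th = 3.41 − 0.906 = 2.5 V.
Since V_DS = 5.47 V ≥ V_ov = 2.5 V, the device is in saturation.
I_D = ½ k_n V_ov² (1 + λ V_DS) = 0.5 × 4 × 2.5² × (1 + 0.069 × 5.47) = 17.3 mA.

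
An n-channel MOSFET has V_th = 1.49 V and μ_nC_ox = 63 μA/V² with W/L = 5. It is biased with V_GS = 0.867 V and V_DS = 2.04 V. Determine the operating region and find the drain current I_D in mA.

Cutoff; I_D = 0 mA

V_GS = 0.867 V < V_th = 1.49 V, so the transistor is in cutoff.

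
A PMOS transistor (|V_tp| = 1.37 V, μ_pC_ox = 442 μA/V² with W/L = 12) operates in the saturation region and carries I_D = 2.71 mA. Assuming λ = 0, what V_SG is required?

k_p = μ_pC_ox · (W/L) = 5.304 mA/V².
In saturation I_D = ½ k_p (V_SG − |V_tp|)², so V_SG − |V_tp| = √(2 I_D / k_p) = √(2 × 2.71 / 5.304) = 1.01 V.
V_SG = 1.37 + 1.01 = 2.38 V.

V_SG = 2.38 V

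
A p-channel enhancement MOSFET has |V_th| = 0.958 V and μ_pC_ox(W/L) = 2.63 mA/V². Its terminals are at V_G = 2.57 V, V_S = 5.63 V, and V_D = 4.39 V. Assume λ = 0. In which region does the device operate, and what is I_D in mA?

V_SG = V_S − V_G = 5.63 − 2.57 = 3.06 V; V_SD = V_S − V_D = 5.63 − 4.39 = 1.24 V.
V_ov = V_SG − |V_th| = 3.06 − 0.958 = 2.1 V.
Since V_SD = 1.24 V < V_ov = 2.1 V, the device is in the triode region.
I_D = k_p [V_ov · V_SD − ½ V_SD²] = 2.63 × [2.1 × 1.24 − 0.5 × 1.24²] = 4.83 mA.

Triode; I_D = 4.83 mA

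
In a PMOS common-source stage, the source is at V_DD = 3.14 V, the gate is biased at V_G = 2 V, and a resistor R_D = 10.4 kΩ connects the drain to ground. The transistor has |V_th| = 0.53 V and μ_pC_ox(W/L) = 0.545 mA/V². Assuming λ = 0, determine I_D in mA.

V_SG = V_DD − V_G = 3.14 − 2 = 1.14 V, so V_ov = 1.14 − 0.53 = 0.61 V.
Assume saturation: I_D = ½ k_p V_ov² = 0.5 × 0.545 × 0.61² = 0.101 mA, giving V_SD = V_DD − I_D R_D = 3.14 − 0.101 × 10.4 = 2.09 V.
V_SD = 2.09 V ≥ V_ov = 0.61 V, confirming saturation.

I_D = 0.101 mA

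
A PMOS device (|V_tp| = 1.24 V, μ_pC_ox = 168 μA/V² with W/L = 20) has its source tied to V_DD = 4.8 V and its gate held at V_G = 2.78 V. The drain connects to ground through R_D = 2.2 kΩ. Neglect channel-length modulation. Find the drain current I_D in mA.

I_D = 1.02 mA

V_SG = V_DD − V_G = 4.8 − 2.78 = 2.02 V, so V_ov = 2.02 − 1.24 = 0.78 V.
k_p = μ_pC_ox · (W/L) = 3.36 mA/V².
Assume saturation: I_D = ½ k_p V_ov² = 0.5 × 3.36 × 0.78² = 1.02 mA, giving V_SD = V_DD − I_D R_D = 4.8 − 1.02 × 2.2 = 2.55 V.
V_SD = 2.55 V ≥ V_ov = 0.78 V, confirming saturation.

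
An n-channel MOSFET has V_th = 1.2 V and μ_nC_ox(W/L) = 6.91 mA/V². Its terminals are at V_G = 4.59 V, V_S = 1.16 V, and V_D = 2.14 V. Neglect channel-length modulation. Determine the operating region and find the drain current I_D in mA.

V_GS = V_G − V_S = 4.59 − 1.16 = 3.43 V; V_DS = V_D − V_S = 2.14 − 1.16 = 0.98 V.
V_ov = V_GS − V_th = 3.43 − 1.2 = 2.23 V.
Since V_DS = 0.98 V < V_ov = 2.23 V, the device is in the triode region.
I_D = k_n [V_ov · V_DS − ½ V_DS²] = 6.91 × [2.23 × 0.98 − 0.5 × 0.98²] = 11.8 mA.

Triode; I_D = 11.8 mA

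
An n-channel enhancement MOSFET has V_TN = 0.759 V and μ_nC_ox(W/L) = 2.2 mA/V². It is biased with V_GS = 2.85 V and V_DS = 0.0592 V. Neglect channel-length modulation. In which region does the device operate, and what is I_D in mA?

V_ov = V_GS − V_TN = 2.85 − 0.759 = 2.09 V.
Since V_DS = 0.0592 V < V_ov = 2.09 V, the device is in the triode region.
I_D = k_n [V_ov · V_DS − ½ V_DS²] = 2.2 × [2.09 × 0.0592 − 0.5 × 0.0592²] = 0.268 mA.

Triode; I_D = 0.268 mA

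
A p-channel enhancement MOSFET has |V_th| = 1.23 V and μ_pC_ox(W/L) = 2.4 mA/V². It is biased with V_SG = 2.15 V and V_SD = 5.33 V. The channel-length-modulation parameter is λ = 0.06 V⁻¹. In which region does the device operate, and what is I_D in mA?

V_ov = V_SG − |V_th| = 2.15 − 1.23 = 0.92 V.
Since V_SD = 5.33 V ≥ V_ov = 0.92 V, the device is in saturation.
I_D = ½ k_p V_ov² (1 + λ V_SD) = 0.5 × 2.4 × 0.92² × (1 + 0.06 × 5.33) = 1.34 mA.

Saturation; I_D = 1.34 mA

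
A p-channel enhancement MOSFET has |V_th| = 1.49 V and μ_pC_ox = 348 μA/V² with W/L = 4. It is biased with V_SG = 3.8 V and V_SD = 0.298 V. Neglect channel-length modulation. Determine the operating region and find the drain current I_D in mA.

k_p = μ_pC_ox · (W/L) = 1.392 mA/V².
V_ov = V_SG − |V_th| = 3.8 − 1.49 = 2.31 V.
Since V_SD = 0.298 V < V_ov = 2.31 V, the device is in the triode region.
I_D = k_p [V_ov · V_SD − ½ V_SD²] = 1.392 × [2.31 × 0.298 − 0.5 × 0.298²] = 0.896 mA.

Triode; I_D = 0.896 mA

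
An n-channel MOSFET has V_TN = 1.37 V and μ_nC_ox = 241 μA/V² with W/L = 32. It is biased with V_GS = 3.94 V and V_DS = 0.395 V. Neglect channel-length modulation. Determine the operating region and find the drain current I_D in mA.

Triode; I_D = 7.23 mA

k_n = μ_nC_ox · (W/L) = 7.712 mA/V².
V_ov = V_GS − V_TN = 3.94 − 1.37 = 2.57 V.
Since V_DS = 0.395 V < V_ov = 2.57 V, the device is in the triode region.
I_D = k_n [V_ov · V_DS − ½ V_DS²] = 7.712 × [2.57 × 0.395 − 0.5 × 0.395²] = 7.23 mA.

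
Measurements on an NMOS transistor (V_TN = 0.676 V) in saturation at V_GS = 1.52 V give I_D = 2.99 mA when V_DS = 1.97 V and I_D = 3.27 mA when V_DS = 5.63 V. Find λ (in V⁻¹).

λ = 0.0269 V⁻¹

With V_GS fixed, I_D ∝ (1 + λ V_DS) in saturation, so I_D2/I_D1 = (1 + λ V_DS2)/(1 + λ V_DS1).
3.27/2.99 = 1.094 = (1 + 5.63 λ)/(1 + 1.97 λ).
Solving: λ (I_D1 V_DS2 − I_D2 V_DS1) = I_D2 − I_D1, so λ = (3.27 − 2.99) / (2.99 × 5.63 − 3.27 × 1.97) = 0.28 / 10.4 = 0.0269 V⁻¹.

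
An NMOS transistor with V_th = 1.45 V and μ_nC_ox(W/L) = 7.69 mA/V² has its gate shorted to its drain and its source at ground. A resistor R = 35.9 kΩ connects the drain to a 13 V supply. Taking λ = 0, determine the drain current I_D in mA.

I_D = 0.314 mA

With gate tied to drain, V_GS = V_DS ≥ V_GS − V_th, so the device is in saturation.
KCL at the drain: ½ k_n (V_GS − V_th)² = (V_DD − V_GS)/R.
Let x = V_GS − 1.45. Then 138 x² + x − 11.55 = 0, giving x = 0.286 V (positive root), so V_GS = 1.74 V.
I_D = (V_DD − V_GS)/R = (13 − 1.74) / 35.9 = 0.314 mA.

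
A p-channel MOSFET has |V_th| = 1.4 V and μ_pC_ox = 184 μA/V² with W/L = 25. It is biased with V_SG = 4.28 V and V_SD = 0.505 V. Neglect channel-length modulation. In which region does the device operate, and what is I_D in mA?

k_p = μ_pC_ox · (W/L) = 4.6 mA/V².
V_ov = V_SG − |V_th| = 4.28 − 1.4 = 2.88 V.
Since V_SD = 0.505 V < V_ov = 2.88 V, the device is in the triode region.
I_D = k_p [V_ov · V_SD − ½ V_SD²] = 4.6 × [2.88 × 0.505 − 0.5 × 0.505²] = 6.1 mA.

Triode; I_D = 6.10 mA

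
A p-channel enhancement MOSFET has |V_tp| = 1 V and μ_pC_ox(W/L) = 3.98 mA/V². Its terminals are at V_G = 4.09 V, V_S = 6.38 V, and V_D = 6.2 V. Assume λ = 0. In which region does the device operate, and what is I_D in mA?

V_SG = V_S − V_G = 6.38 − 4.09 = 2.29 V; V_SD = V_S − V_D = 6.38 − 6.2 = 0.18 V.
V_ov = V_SG − |V_tp| = 2.29 − 1 = 1.29 V.
Since V_SD = 0.18 V < V_ov = 1.29 V, the device is in the triode region.
I_D = k_p [V_ov · V_SD − ½ V_SD²] = 3.98 × [1.29 × 0.18 − 0.5 × 0.18²] = 0.86 mA.

Triode; I_D = 0.860 mA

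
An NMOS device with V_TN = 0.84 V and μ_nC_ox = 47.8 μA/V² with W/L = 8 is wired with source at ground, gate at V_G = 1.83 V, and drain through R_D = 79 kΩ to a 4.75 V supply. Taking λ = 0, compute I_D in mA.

V_GS = V_G = 1.83 V, so V_ov = 1.83 − 0.84 = 0.99 V.
k_n = μ_nC_ox · (W/L) = 0.3824 mA/V².
Assume saturation: I_D = ½ k_n V_ov² = 0.5 × 0.3824 × 0.99² = 0.187 mA, giving V_DS = V_DD − I_D R_D = 4.75 − 0.187 × 79 = -10.1 V.
But -10.1 V < V_ov = 0.99 V, so the device is actually in triode.
In triode I_D = k_n[V_ov V_DS − ½ V_DS²] and I_D = (V_DD − V_DS)/R_D. Equating: 15.1 V_DS² − 30.91 V_DS + 4.75 = 0, giving V_DS = 0.167 V (the root below V_ov).
I_D = (4.75 − 0.167) / 79 = 0.058 mA.

I_D = 0.0580 mA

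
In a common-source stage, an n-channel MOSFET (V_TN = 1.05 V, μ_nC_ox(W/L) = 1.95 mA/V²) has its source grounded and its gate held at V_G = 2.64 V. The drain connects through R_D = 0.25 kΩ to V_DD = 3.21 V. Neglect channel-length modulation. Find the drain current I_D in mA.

V_GS = V_G = 2.64 V, so V_ov = 2.64 − 1.05 = 1.59 V.
Assume saturation: I_D = ½ k_n V_ov² = 0.5 × 1.95 × 1.59² = 2.46 mA, giving V_DS = V_DD − I_D R_D = 3.21 − 2.46 × 0.25 = 2.59 V.
V_DS = 2.59 V ≥ V_ov = 1.59 V, confirming saturation.

I_D = 2.46 mA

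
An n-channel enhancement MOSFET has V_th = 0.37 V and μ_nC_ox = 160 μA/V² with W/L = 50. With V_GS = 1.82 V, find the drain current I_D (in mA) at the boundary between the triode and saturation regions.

At the boundary V_DS = V_ov = V_GS − V_th = 1.82 − 0.37 = 1.45 V.
k_n = μ_nC_ox · (W/L) = 8 mA/V².
I_D = ½ k_n V_ov² = 0.5 × 8 × 1.45² = 8.41 mA.

I_D = 8.41 mA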